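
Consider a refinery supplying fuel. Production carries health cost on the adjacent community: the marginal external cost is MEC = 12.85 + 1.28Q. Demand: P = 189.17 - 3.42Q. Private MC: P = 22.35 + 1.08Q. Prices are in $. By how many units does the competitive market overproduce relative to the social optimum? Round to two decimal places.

Market equilibrium (private): 22.35 + 1.08Q = 189.17 - 3.42Q → Q_m = 37.0711.
Social marginal cost = private MC + MEC = 35.20 + 2.36Q.
Set SMC = demand: 35.20 + 2.36Q = 189.17 - 3.42Q → Q* = 26.6384.
Gap = |37.0711 − 26.6384| = 10.4327.

10.43 units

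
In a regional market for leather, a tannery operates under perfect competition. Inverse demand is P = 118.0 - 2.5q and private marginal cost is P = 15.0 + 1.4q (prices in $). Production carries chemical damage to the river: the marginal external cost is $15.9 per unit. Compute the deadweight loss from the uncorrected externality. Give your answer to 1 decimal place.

DWL = $32.4

Market equilibrium (private): 15.0 + 1.4q = 118.0 - 2.5q → q_m = 26.4103.
Social marginal cost = private MC + MEC = 30.9 + 1.4q.
Set SMC = demand: 30.9 + 1.4q = 118.0 - 2.5q → q* = 22.3333.
The welfare-loss triangle has base |q_m − q*| and height MEC(q_m) (the vertical gap between SMC and demand is zero at q* and MEC at q_m).
DWL = ½ × 4.0770 × 15.9000 = 32.4122.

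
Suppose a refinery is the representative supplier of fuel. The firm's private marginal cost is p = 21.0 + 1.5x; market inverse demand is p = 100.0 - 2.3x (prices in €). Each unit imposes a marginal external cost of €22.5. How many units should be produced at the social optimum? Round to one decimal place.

x* = 14.9

Social marginal cost = private MC + MEC = 43.5 + 1.5x.
Set SMC = demand: 43.5 + 1.5x = 100.0 - 2.3x → x* = 14.8684.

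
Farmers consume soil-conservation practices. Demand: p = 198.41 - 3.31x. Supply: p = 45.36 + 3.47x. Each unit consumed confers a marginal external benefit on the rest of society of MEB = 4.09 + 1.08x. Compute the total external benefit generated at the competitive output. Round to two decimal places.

Market equilibrium (private): 45.36 + 3.47x = 198.41 - 3.31x → x_m = 22.5737.
Total external benefit = ∫₀^{x_m} (4.09 + 1.08x) dx = 4.09×22.5737 + ½×1.08×22.5737² = 367.4953.

367.50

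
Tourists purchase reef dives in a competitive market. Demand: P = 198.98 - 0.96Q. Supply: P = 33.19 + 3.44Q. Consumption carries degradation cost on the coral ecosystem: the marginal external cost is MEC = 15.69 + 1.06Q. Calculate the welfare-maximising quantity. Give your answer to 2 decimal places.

Social marginal benefit = demand − MEC = 183.29 - 2.02Q.
Set SMB = MC: 183.29 - 2.02Q = 33.19 + 3.44Q → Q* = 27.4908.

Q* = 27.49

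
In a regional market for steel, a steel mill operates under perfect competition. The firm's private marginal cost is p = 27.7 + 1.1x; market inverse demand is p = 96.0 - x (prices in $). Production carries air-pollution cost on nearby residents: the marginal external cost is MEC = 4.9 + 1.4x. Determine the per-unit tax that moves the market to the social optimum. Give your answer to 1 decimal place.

tax = $30.3 per unit

Social marginal cost = private MC + MEC = 32.6 + 2.5x.
Set SMC = demand: 32.6 + 2.5x = 96.0 - x → x* = 18.1143.
The Pigouvian tax equals MEC at x*: 4.9 + 1.4×18.1143 = 30.2600.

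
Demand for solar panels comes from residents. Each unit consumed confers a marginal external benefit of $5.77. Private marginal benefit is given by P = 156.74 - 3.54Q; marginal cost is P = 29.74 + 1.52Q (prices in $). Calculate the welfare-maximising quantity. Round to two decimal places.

Social marginal benefit = demand + MEB = 162.51 - 3.54Q.
Set SMB = MC: 162.51 - 3.54Q = 29.74 + 1.52Q → Q* = 26.2391.

Q* = 26.24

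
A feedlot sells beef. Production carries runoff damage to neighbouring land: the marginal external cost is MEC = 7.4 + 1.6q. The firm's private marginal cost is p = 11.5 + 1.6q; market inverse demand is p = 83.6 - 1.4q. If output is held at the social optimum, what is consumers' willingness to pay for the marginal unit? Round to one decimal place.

P = 63.9

Social marginal cost = private MC + MEC = 18.9 + 3.2q.
Set SMC = demand: 18.9 + 3.2q = 83.6 - 1.4q → q* = 14.0652.
Consumer price on the demand curve at q*: 83.6 − 1.4×14.0652 = 63.9087.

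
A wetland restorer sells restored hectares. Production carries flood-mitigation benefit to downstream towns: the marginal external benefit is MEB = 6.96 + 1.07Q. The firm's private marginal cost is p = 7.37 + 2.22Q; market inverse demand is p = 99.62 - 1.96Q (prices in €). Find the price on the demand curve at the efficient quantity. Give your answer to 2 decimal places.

Social marginal cost = private MC − MEB = 0.41 + 1.15Q.
Set SMC = demand: 0.41 + 1.15Q = 99.62 - 1.96Q → Q* = 31.9003.
Consumer price on the demand curve at Q*: 99.62 − 1.96×31.9003 = 37.0954.

P = €37.10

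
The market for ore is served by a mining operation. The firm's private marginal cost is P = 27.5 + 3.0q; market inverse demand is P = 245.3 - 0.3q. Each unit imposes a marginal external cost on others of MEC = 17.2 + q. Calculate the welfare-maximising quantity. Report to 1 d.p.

Social marginal cost = private MC + MEC = 44.7 + 4.0q.
Set SMC = demand: 44.7 + 4.0q = 245.3 - 0.3q → q* = 46.6512.

q* = 46.7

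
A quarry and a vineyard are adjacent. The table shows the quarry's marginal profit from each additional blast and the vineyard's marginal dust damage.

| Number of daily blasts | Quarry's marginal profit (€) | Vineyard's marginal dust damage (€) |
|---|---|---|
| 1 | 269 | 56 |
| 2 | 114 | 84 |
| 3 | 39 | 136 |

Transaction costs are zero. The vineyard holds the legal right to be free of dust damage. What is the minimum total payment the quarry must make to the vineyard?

€140

Efficient level: marginal profit ≥ marginal dust damage through level 2, so k* = 2.
With the vineyard holding the right, the quarry must at least compensate total damage at k*: 56 + 84 = 140.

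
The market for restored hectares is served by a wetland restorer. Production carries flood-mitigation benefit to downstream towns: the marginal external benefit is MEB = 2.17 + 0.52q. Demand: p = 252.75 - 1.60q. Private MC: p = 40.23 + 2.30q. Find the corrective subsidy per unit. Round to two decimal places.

subsidy = 35.20 per unit

Social marginal cost = private MC − MEB = 38.06 + 1.78q.
Set SMC = demand: 38.06 + 1.78q = 252.75 - 1.60q → q* = 63.5178.
The Pigouvian subsidy equals MEB at q*: 2.17 + 0.52×63.5178 = 35.1993.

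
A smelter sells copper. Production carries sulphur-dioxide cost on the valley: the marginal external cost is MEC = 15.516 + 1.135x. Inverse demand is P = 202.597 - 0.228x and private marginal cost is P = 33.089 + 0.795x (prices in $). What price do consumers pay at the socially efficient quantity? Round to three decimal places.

Social marginal cost = private MC + MEC = 48.605 + 1.930x.
Set SMC = demand: 48.605 + 1.930x = 202.597 - 0.228x → x* = 71.3587.
Consumer price on the demand curve at x*: 202.597 − 0.228×71.3587 = 186.3272.

P = $186.327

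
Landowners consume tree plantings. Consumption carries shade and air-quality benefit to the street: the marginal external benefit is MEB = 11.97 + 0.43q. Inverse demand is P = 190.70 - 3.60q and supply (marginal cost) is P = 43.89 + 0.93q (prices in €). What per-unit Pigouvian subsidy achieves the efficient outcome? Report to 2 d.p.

Social marginal benefit = demand + MEB = 202.67 - 3.17q.
Set SMB = MC: 202.67 - 3.17q = 43.89 + 0.93q → q* = 38.7268.
The Pigouvian subsidy equals MEB at q*: 11.97 + 0.43×38.7268 = 28.6225.

subsidy = €28.62 per unit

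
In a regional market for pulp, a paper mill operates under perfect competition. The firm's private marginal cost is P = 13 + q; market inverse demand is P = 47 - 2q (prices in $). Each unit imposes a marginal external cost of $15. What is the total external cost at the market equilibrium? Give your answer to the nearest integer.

Market equilibrium (private): 13 + q = 47 - 2q → q_m = 11.3333.
Total external cost = MEC × q_m = 15 × 11.3333 = 169.9995.

$170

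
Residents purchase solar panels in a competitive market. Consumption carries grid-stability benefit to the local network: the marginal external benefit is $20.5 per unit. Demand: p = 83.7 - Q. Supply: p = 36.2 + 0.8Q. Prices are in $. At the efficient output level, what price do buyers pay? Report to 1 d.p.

Social marginal benefit = demand + MEB = 104.2 - Q.
Set SMB = MC: 104.2 - Q = 36.2 + 0.8Q → Q* = 37.7778.
Consumer price on the demand curve at Q*: 83.7 − 1.0×37.7778 = 45.9222.

P = $45.9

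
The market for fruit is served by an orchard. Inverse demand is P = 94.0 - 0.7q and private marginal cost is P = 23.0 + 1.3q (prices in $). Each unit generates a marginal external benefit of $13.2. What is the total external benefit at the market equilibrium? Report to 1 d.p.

$468.6

Market equilibrium (private): 23.0 + 1.3q = 94.0 - 0.7q → q_m = 35.5000.
Total external benefit = MEB × q_m = 13.2 × 35.5000 = 468.6000.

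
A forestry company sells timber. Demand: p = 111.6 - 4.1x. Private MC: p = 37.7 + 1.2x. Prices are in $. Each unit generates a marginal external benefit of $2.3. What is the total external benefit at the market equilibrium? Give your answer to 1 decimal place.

Market equilibrium (private): 37.7 + 1.2x = 111.6 - 4.1x → x_m = 13.9434.
Total external benefit = MEB × x_m = 2.3 × 13.9434 = 32.0698.

$32.1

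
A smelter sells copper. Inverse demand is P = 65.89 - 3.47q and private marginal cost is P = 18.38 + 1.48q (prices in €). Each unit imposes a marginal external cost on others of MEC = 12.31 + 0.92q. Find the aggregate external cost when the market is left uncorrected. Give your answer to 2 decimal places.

€160.53

Market equilibrium (private): 18.38 + 1.48q = 65.89 - 3.47q → q_m = 9.5980.
Total external cost = ∫₀^{q_m} (12.31 + 0.92q) dq = 12.31×9.5980 + ½×0.92×9.5980² = 160.5273.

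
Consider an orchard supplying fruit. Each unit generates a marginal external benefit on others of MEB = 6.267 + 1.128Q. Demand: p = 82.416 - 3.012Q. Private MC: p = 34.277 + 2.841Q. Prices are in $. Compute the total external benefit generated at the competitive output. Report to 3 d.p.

$89.696

Market equilibrium (private): 34.277 + 2.841Q = 82.416 - 3.012Q → Q_m = 8.2247.
Total external benefit = ∫₀^{Q_m} (6.267 + 1.128Q) dQ = 6.267×8.2247 + ½×1.128×8.2247² = 89.6964.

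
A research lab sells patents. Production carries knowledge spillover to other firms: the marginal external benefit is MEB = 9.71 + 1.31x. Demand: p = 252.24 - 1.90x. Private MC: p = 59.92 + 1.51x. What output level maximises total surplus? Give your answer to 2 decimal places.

Social marginal cost = private MC − MEB = 50.21 + 0.20x.
Set SMC = demand: 50.21 + 0.20x = 252.24 - 1.90x → x* = 96.2048.

x* = 96.20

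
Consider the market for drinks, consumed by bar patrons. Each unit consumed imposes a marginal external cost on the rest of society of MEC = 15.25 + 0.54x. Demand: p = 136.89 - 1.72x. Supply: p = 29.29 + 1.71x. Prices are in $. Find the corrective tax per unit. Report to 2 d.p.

Social marginal benefit = demand − MEC = 121.64 - 2.26x.
Set SMB = MC: 121.64 - 2.26x = 29.29 + 1.71x → x* = 23.2620.
The Pigouvian tax equals MEC at x*: 15.25 + 0.54×23.2620 = 27.8115.

tax = $27.81 per unit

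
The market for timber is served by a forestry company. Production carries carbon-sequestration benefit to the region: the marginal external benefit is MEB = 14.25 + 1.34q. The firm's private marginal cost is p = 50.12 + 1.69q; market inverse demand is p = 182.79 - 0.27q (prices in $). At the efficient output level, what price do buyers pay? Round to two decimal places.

P = $118.81

Social marginal cost = private MC − MEB = 35.87 + 0.35q.
Set SMC = demand: 35.87 + 0.35q = 182.79 - 0.27q → q* = 236.9677.
Consumer price on the demand curve at q*: 182.79 − 0.27×236.9677 = 118.8087.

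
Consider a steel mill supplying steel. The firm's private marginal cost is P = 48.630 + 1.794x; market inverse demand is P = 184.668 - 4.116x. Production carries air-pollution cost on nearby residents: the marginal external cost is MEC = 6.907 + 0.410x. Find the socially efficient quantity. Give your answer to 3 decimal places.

x* = 20.432

Social marginal cost = private MC + MEC = 55.537 + 2.204x.
Set SMC = demand: 55.537 + 2.204x = 184.668 - 4.116x → x* = 20.4321.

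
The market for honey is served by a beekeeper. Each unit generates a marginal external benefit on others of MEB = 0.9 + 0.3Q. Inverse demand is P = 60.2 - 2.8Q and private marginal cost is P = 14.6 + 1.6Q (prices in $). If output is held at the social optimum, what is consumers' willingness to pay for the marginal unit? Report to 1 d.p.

P = $28.4

Social marginal cost = private MC − MEB = 13.7 + 1.3Q.
Set SMC = demand: 13.7 + 1.3Q = 60.2 - 2.8Q → Q* = 11.3415.
Consumer price on the demand curve at Q*: 60.2 − 2.8×11.3415 = 28.4438.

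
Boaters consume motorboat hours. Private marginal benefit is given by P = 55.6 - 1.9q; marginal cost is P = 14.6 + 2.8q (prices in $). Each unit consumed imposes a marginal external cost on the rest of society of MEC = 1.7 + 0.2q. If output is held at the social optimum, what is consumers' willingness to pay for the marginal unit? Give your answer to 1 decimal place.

Social marginal benefit = demand − MEC = 53.9 - 2.1q.
Set SMB = MC: 53.9 - 2.1q = 14.6 + 2.8q → q* = 8.0204.
Consumer price on the demand curve at q*: 55.6 − 1.9×8.0204 = 40.3612.

P = $40.4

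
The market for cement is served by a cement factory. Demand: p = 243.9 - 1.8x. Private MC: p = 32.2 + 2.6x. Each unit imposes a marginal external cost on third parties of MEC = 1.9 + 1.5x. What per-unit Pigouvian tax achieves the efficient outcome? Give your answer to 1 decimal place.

Social marginal cost = private MC + MEC = 34.1 + 4.1x.
Set SMC = demand: 34.1 + 4.1x = 243.9 - 1.8x → x* = 35.5593.
The Pigouvian tax equals MEC at x*: 1.9 + 1.5×35.5593 = 55.2390.

tax = 55.2 per unit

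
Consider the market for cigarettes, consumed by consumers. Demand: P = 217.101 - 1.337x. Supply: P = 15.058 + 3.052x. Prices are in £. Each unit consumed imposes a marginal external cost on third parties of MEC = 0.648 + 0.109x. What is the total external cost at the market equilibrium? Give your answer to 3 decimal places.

£145.322

Market equilibrium (private): 15.058 + 3.052x = 217.101 - 1.337x → x_m = 46.0339.
Total external cost = ∫₀^{x_m} (0.648 + 0.109x) dx = 0.648×46.0339 + ½×0.109×46.0339² = 145.3220.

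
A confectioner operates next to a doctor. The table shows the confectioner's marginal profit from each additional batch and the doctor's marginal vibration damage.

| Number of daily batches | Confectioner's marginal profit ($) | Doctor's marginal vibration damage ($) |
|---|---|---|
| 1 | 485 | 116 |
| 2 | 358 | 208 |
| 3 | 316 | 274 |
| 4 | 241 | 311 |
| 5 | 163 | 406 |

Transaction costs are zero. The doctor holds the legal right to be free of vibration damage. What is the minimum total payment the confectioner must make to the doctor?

$598

Efficient level: marginal profit ≥ marginal vibration damage through level 3, so k* = 3.
With the doctor holding the right, the confectioner must at least compensate total damage at k*: 116 + 208 + 274 = 598.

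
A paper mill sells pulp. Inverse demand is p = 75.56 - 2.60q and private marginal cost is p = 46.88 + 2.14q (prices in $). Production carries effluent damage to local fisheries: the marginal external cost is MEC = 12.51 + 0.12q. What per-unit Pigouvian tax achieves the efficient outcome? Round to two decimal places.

tax = $12.91 per unit

Social marginal cost = private MC + MEC = 59.39 + 2.26q.
Set SMC = demand: 59.39 + 2.26q = 75.56 - 2.60q → q* = 3.3272.
The Pigouvian tax equals MEC at q*: 12.51 + 0.12×3.3272 = 12.9093.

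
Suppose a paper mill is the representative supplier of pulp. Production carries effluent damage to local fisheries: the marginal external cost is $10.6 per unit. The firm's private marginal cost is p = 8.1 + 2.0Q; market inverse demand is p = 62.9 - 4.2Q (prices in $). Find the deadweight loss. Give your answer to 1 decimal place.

DWL = $9.1

Market equilibrium (private): 8.1 + 2.0Q = 62.9 - 4.2Q → Q_m = 8.8387.
Social marginal cost = private MC + MEC = 18.7 + 2.0Q.
Set SMC = demand: 18.7 + 2.0Q = 62.9 - 4.2Q → Q* = 7.1290.
The welfare-loss triangle has base |Q_m − Q*| and height MEC(Q_m) (the vertical gap between SMC and demand is zero at Q* and MEC at Q_m).
DWL = ½ × 1.7097 × 10.6000 = 9.0614.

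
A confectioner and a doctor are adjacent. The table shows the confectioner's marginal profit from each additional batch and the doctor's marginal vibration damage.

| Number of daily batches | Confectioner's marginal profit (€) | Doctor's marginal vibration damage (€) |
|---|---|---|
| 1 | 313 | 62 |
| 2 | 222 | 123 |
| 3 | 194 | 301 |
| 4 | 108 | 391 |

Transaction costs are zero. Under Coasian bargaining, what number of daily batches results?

2

Bargaining reaches the level where marginal profit last exceeds marginal vibration damage.
That holds through level 2 (222 ≥ 123) but not at 3 (194 < 301).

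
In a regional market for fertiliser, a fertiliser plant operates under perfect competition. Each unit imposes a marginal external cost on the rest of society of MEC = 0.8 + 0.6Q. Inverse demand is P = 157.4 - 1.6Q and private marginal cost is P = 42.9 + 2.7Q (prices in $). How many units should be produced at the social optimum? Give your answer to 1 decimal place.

Social marginal cost = private MC + MEC = 43.7 + 3.3Q.
Set SMC = demand: 43.7 + 3.3Q = 157.4 - 1.6Q → Q* = 23.2041.

Q* = 23.2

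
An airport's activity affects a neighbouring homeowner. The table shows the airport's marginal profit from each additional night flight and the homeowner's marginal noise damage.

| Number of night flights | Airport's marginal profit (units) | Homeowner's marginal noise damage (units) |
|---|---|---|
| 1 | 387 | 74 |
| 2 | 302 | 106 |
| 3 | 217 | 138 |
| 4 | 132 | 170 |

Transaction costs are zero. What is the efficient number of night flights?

Bargaining reaches the level where marginal profit last exceeds marginal noise damage.
That holds through level 3 (217 ≥ 138) but not at 4 (132 < 170).

3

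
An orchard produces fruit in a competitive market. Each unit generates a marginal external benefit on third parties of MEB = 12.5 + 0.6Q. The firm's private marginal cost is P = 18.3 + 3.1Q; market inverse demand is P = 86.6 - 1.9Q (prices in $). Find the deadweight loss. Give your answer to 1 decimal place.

DWL = $48.7

Market equilibrium (private): 18.3 + 3.1Q = 86.6 - 1.9Q → Q_m = 13.6600.
Social marginal cost = private MC − MEB = 5.8 + 2.5Q.
Set SMC = demand: 5.8 + 2.5Q = 86.6 - 1.9Q → Q* = 18.3636.
The loss is the area between SMC and demand from Q* to Q_m; with linear curves that's a triangle of height MEB(Q_m).
DWL = ½ × 4.7036 × 20.6960 = 48.6729.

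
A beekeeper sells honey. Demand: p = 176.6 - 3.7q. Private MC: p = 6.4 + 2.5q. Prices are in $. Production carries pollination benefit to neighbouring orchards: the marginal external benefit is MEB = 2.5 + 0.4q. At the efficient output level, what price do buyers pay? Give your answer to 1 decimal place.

Social marginal cost = private MC − MEB = 3.9 + 2.1q.
Set SMC = demand: 3.9 + 2.1q = 176.6 - 3.7q → q* = 29.7759.
Consumer price on the demand curve at q*: 176.6 − 3.7×29.7759 = 66.4292.

P = $66.4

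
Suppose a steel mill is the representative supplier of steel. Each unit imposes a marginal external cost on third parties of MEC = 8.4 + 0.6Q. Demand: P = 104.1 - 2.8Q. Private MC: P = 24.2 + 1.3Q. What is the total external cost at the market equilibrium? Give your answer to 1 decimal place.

Market equilibrium (private): 24.2 + 1.3Q = 104.1 - 2.8Q → Q_m = 19.4878.
Total external cost = ∫₀^{Q_m} (8.4 + 0.6Q) dQ = 8.4×19.4878 + ½×0.6×19.4878² = 277.6298.

277.6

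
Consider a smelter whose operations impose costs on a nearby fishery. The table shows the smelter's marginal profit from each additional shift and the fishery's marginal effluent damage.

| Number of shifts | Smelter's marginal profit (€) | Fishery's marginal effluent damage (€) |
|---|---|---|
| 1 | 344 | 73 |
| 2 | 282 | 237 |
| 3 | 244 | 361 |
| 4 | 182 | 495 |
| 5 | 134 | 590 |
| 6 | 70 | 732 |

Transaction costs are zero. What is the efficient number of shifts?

2

Bargaining reaches the level where marginal profit last exceeds marginal effluent damage.
That holds through level 2 (282 ≥ 237) but not at 3 (244 < 361).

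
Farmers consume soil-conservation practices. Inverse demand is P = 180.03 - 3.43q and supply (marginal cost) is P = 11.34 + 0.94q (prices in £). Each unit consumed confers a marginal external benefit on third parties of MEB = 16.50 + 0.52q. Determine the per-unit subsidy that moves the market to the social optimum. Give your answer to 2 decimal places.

Social marginal benefit = demand + MEB = 196.53 - 2.91q.
Set SMB = MC: 196.53 - 2.91q = 11.34 + 0.94q → q* = 48.1013.
The Pigouvian subsidy equals MEB at q*: 16.50 + 0.52×48.1013 = 41.5127.

subsidy = £41.51 per unit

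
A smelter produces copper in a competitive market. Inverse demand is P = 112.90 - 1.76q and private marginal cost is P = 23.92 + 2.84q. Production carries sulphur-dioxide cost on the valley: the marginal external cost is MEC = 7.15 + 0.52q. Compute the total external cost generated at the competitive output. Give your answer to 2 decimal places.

Market equilibrium (private): 23.92 + 2.84q = 112.90 - 1.76q → q_m = 19.3435.
Total external cost = ∫₀^{q_m} (7.15 + 0.52q) dq = 7.15×19.3435 + ½×0.52×19.3435² = 235.5905.

235.59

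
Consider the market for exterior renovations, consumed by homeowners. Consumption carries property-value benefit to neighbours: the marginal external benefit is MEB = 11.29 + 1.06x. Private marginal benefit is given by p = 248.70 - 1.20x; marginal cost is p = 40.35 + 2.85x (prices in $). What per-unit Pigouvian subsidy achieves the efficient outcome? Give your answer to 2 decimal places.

subsidy = $89.16 per unit

Social marginal benefit = demand + MEB = 259.99 - 0.14x.
Set SMB = MC: 259.99 - 0.14x = 40.35 + 2.85x → x* = 73.4582.
The Pigouvian subsidy equals MEB at x*: 11.29 + 1.06×73.4582 = 89.1557.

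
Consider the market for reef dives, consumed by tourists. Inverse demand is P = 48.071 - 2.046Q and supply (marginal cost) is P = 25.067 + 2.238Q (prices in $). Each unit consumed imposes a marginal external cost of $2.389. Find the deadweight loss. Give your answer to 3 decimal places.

Market equilibrium (private): 25.067 + 2.238Q = 48.071 - 2.046Q → Q_m = 5.3697.
Social marginal benefit = demand − MEC = 45.682 - 2.046Q.
Set SMB = MC: 45.682 - 2.046Q = 25.067 + 2.238Q → Q* = 4.8121.
Height of the DWL triangle at Q_m is MC(Q_m) − SMB(Q_m) = MEC(Q_m) = 2.3890.
DWL = ½ × 0.5576 × 2.3890 = 0.6661.

DWL = $0.666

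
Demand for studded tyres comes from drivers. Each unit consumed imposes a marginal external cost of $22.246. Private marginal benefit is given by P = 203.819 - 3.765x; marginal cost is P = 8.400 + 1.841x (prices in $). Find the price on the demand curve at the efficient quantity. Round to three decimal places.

P = $87.516

Social marginal benefit = demand − MEC = 181.573 - 3.765x.
Set SMB = MC: 181.573 - 3.765x = 8.400 + 1.841x → x* = 30.8907.
Consumer price on the demand curve at x*: 203.819 − 3.765×30.8907 = 87.5155.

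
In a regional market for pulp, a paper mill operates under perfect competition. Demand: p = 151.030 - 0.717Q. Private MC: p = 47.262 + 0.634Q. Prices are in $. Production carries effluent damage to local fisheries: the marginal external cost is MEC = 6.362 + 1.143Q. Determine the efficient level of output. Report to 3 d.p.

Social marginal cost = private MC + MEC = 53.624 + 1.777Q.
Set SMC = demand: 53.624 + 1.777Q = 151.030 - 0.717Q → Q* = 39.0561.

Q* = 39.056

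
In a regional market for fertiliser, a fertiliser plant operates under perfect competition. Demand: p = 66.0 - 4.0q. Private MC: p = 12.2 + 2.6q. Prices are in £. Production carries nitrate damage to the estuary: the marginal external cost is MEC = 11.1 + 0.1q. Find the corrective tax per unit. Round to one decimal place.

tax = £11.7 per unit

Social marginal cost = private MC + MEC = 23.3 + 2.7q.
Set SMC = demand: 23.3 + 2.7q = 66.0 - 4.0q → q* = 6.3731.
The Pigouvian tax equals MEC at q*: 11.1 + 0.1×6.3731 = 11.7373.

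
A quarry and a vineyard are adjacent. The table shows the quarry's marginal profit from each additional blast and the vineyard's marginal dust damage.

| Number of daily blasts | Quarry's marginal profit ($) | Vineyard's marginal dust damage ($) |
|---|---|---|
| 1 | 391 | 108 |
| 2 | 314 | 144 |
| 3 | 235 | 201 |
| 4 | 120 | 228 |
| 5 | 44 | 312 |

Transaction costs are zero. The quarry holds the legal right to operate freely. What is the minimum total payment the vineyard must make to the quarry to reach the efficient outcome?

Left alone the quarry would choose level 5 (marginal profit stays positive).
Efficient level: k* = 3 (marginal profit ≥ marginal dust damage through 3).
The vineyard must at least cover the quarry's forgone profit from cutting 5→3: 120 + 44 = 164.

$164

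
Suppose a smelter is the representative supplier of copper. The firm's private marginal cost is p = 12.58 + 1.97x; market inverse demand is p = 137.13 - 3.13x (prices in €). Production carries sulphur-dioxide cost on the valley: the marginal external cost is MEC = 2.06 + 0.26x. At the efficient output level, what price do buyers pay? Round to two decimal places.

P = €65.60

Social marginal cost = private MC + MEC = 14.64 + 2.23x.
Set SMC = demand: 14.64 + 2.23x = 137.13 - 3.13x → x* = 22.8526.
Consumer price on the demand curve at x*: 137.13 − 3.13×22.8526 = 65.6014.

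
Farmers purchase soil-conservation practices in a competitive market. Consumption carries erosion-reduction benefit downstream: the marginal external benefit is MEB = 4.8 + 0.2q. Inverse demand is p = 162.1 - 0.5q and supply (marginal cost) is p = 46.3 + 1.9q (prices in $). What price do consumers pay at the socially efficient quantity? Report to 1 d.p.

Social marginal benefit = demand + MEB = 166.9 - 0.3q.
Set SMB = MC: 166.9 - 0.3q = 46.3 + 1.9q → q* = 54.8182.
Consumer price on the demand curve at q*: 162.1 − 0.5×54.8182 = 134.6909.

P = $134.7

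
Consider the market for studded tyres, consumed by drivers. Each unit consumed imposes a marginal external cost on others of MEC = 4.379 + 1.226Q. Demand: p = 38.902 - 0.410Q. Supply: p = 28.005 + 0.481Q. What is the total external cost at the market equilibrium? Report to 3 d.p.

145.245

Market equilibrium (private): 28.005 + 0.481Q = 38.902 - 0.410Q → Q_m = 12.2301.
Total external cost = ∫₀^{Q_m} (4.379 + 1.226Q) dQ = 4.379×12.2301 + ½×1.226×12.2301² = 145.2453.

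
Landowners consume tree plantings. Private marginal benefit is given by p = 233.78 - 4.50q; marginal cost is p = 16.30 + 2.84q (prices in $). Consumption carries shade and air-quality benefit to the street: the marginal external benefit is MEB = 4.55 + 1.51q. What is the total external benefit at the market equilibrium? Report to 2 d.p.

Market equilibrium (private): 16.30 + 2.84q = 233.78 - 4.50q → q_m = 29.6294.
Total external benefit = ∫₀^{q_m} (4.55 + 1.51q) dq = 4.55×29.6294 + ½×1.51×29.6294² = 797.6293.

$797.63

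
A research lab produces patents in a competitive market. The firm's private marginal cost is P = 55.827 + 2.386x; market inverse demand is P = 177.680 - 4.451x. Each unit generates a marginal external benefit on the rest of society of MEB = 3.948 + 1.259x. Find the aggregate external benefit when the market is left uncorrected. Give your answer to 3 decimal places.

270.321

Market equilibrium (private): 55.827 + 2.386x = 177.680 - 4.451x → x_m = 17.8226.
Total external benefit = ∫₀^{x_m} (3.948 + 1.259x) dx = 3.948×17.8226 + ½×1.259×17.8226² = 270.3212.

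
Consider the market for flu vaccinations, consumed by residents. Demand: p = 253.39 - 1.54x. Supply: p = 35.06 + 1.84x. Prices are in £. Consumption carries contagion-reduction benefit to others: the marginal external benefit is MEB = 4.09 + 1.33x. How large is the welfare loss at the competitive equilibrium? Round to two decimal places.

DWL = £1975.65

Market equilibrium (private): 35.06 + 1.84x = 253.39 - 1.54x → x_m = 64.5947.
Social marginal benefit = demand + MEB = 257.48 - 0.21x.
Set SMB = MC: 257.48 - 0.21x = 35.06 + 1.84x → x* = 108.4976.
The welfare-loss triangle has base |x_m − x*| and height MEB(x_m) (the vertical gap between SMB and MC is zero at x* and MEB at x_m).
DWL = ½ × 43.9029 × 90.0009 = 1975.6503.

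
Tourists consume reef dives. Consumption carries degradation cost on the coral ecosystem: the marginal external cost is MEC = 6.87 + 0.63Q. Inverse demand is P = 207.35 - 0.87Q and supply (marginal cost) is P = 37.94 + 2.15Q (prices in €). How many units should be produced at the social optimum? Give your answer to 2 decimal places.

Q* = 44.53

Social marginal benefit = demand − MEC = 200.48 - 1.50Q.
Set SMB = MC: 200.48 - 1.50Q = 37.94 + 2.15Q → Q* = 44.5315.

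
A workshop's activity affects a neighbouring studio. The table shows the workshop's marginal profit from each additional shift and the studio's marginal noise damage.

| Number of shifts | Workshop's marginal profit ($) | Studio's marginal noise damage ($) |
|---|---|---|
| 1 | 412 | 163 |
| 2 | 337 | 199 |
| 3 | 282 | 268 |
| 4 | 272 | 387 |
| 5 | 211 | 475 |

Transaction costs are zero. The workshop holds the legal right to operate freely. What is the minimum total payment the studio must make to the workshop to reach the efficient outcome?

$483

Left alone the workshop would choose level 5 (marginal profit stays positive).
Efficient level: k* = 3 (marginal profit ≥ marginal noise damage through 3).
The studio must at least cover the workshop's forgone profit from cutting 5→3: 272 + 211 = 483.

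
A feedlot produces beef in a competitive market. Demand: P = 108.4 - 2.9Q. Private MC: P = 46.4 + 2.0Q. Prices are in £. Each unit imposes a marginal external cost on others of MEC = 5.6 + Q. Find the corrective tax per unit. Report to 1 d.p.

Social marginal cost = private MC + MEC = 52.0 + 3.0Q.
Set SMC = demand: 52.0 + 3.0Q = 108.4 - 2.9Q → Q* = 9.5593.
The Pigouvian tax equals MEC at Q*: 5.6 + 1.0×9.5593 = 15.1593.

tax = £15.2 per unit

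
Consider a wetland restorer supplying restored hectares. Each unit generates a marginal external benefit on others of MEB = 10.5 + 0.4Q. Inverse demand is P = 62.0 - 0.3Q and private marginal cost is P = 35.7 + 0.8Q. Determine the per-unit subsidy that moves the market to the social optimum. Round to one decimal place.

subsidy = 31.5 per unit

Social marginal cost = private MC − MEB = 25.2 + 0.4Q.
Set SMC = demand: 25.2 + 0.4Q = 62.0 - 0.3Q → Q* = 52.5714.
The Pigouvian subsidy equals MEB at Q*: 10.5 + 0.4×52.5714 = 31.5286.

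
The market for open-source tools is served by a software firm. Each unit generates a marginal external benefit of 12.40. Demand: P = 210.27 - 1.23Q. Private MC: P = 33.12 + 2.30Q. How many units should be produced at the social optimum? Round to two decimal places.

Q* = 53.70

Social marginal cost = private MC − MEB = 20.72 + 2.30Q.
Set SMC = demand: 20.72 + 2.30Q = 210.27 - 1.23Q → Q* = 53.6969.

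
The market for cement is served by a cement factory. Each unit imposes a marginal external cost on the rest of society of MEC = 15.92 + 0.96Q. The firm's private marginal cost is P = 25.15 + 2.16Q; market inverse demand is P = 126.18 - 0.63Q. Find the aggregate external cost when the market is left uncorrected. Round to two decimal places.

1205.90

Market equilibrium (private): 25.15 + 2.16Q = 126.18 - 0.63Q → Q_m = 36.2115.
Total external cost = ∫₀^{Q_m} (15.92 + 0.96Q) dQ = 15.92×36.2115 + ½×0.96×36.2115² = 1205.8980.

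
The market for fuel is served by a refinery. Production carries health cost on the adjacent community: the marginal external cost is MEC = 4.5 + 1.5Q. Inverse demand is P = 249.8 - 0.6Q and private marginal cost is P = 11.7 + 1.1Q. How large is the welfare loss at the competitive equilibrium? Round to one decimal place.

DWL = 7195.0

Market equilibrium (private): 11.7 + 1.1Q = 249.8 - 0.6Q → Q_m = 140.0588.
Social marginal cost = private MC + MEC = 16.2 + 2.6Q.
Set SMC = demand: 16.2 + 2.6Q = 249.8 - 0.6Q → Q* = 73.0000.
Height of the DWL triangle at Q_m is SMC(Q_m) − demand(Q_m) = MEC(Q_m) = 214.5882.
DWL = ½ × 67.0588 × 214.5882 = 7195.0136.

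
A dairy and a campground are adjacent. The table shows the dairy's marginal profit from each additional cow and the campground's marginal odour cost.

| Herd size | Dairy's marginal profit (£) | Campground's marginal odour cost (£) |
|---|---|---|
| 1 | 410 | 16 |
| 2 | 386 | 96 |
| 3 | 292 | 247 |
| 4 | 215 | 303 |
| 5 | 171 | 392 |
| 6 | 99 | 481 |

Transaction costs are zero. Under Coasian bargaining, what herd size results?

Bargaining reaches the level where marginal profit last exceeds marginal odour cost.
That holds through level 3 (292 ≥ 247) but not at 4 (215 < 303).

3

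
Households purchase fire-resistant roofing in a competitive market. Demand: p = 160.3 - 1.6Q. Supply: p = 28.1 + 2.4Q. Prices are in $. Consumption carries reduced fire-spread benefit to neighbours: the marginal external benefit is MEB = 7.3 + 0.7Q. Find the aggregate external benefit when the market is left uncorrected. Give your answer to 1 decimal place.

$623.6

Market equilibrium (private): 28.1 + 2.4Q = 160.3 - 1.6Q → Q_m = 33.0500.
Total external benefit = ∫₀^{Q_m} (7.3 + 0.7Q) dQ = 7.3×33.0500 + ½×0.7×33.0500² = 623.5709.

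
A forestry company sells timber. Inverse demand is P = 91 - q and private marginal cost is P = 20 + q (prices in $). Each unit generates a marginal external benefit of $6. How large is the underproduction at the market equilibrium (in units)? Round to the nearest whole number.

3 units

Market equilibrium (private): 20 + q = 91 - q → q_m = 35.5000.
Social marginal cost = private MC − MEB = 14 + q.
Set SMC = demand: 14 + q = 91 - q → q* = 38.5000.
Gap = |35.5000 − 38.5000| = 3.0000.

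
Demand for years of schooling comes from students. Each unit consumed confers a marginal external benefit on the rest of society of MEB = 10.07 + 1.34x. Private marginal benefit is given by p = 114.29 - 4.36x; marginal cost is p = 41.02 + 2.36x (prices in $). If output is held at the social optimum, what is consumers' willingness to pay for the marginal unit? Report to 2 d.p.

P = $46.75

Social marginal benefit = demand + MEB = 124.36 - 3.02x.
Set SMB = MC: 124.36 - 3.02x = 41.02 + 2.36x → x* = 15.4907.
Consumer price on the demand curve at x*: 114.29 − 4.36×15.4907 = 46.7505.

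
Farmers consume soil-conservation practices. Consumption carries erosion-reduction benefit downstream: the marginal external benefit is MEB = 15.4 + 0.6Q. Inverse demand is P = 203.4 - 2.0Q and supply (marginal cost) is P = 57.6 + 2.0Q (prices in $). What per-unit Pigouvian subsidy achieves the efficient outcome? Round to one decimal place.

Social marginal benefit = demand + MEB = 218.8 - 1.4Q.
Set SMB = MC: 218.8 - 1.4Q = 57.6 + 2.0Q → Q* = 47.4118.
The Pigouvian subsidy equals MEB at Q*: 15.4 + 0.6×47.4118 = 43.8471.

subsidy = $43.8 per unit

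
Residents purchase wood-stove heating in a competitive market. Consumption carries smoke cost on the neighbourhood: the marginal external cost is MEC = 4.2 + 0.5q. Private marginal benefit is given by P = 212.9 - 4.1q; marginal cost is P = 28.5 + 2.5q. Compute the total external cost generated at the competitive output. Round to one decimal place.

312.5

Market equilibrium (private): 28.5 + 2.5q = 212.9 - 4.1q → q_m = 27.9394.
Total external cost = ∫₀^{q_m} (4.2 + 0.5q) dq = 4.2×27.9394 + ½×0.5×27.9394² = 312.4980.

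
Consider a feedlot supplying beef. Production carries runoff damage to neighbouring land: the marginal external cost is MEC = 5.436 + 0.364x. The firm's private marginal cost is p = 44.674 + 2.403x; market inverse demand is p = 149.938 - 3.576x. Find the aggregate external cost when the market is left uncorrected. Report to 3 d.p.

Market equilibrium (private): 44.674 + 2.403x = 149.938 - 3.576x → x_m = 17.6056.
Total external cost = ∫₀^{x_m} (5.436 + 0.364x) dx = 5.436×17.6056 + ½×0.364×17.6056² = 152.1162.

152.116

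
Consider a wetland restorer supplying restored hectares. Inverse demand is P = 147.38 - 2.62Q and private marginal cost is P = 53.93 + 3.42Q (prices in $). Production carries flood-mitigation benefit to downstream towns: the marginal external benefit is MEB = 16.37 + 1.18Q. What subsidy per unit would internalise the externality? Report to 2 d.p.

subsidy = $43.03 per unit

Social marginal cost = private MC − MEB = 37.56 + 2.24Q.
Set SMC = demand: 37.56 + 2.24Q = 147.38 - 2.62Q → Q* = 22.5967.
The Pigouvian subsidy equals MEB at Q*: 16.37 + 1.18×22.5967 = 43.0341.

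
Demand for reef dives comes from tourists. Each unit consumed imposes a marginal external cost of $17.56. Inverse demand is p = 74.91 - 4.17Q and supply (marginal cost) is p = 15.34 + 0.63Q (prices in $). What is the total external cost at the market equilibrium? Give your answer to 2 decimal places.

$217.93

Market equilibrium (private): 15.34 + 0.63Q = 74.91 - 4.17Q → Q_m = 12.4104.
Total external cost = MEC × Q_m = 17.56 × 12.4104 = 217.9266.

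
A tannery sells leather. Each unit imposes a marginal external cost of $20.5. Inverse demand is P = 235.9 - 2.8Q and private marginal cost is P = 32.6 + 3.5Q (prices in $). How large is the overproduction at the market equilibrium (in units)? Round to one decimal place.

3.3 units

Market equilibrium (private): 32.6 + 3.5Q = 235.9 - 2.8Q → Q_m = 32.2698.
Social marginal cost = private MC + MEC = 53.1 + 3.5Q.
Set SMC = demand: 53.1 + 3.5Q = 235.9 - 2.8Q → Q* = 29.0159.
Gap = |32.2698 − 29.0159| = 3.2539.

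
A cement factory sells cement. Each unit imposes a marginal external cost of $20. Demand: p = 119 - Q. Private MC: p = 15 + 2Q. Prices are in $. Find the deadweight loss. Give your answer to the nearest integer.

DWL = $67

Market equilibrium (private): 15 + 2Q = 119 - Q → Q_m = 34.6667.
Social marginal cost = private MC + MEC = 35 + 2Q.
Set SMC = demand: 35 + 2Q = 119 - Q → Q* = 28.0000.
Height of the DWL triangle at Q_m is SMC(Q_m) − demand(Q_m) = MEC(Q_m) = 20.0000.
DWL = ½ × 6.6667 × 20.0000 = 66.6670.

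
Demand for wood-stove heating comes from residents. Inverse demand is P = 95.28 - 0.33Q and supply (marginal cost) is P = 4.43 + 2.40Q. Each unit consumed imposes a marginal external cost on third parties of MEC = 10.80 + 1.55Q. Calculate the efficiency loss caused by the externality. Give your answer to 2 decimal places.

Market equilibrium (private): 4.43 + 2.40Q = 95.28 - 0.33Q → Q_m = 33.2784.
Social marginal benefit = demand − MEC = 84.48 - 1.88Q.
Set SMB = MC: 84.48 - 1.88Q = 4.43 + 2.40Q → Q* = 18.7033.
The loss is the area between SMB and MC from Q* to Q_m; with linear curves that's a triangle of height MEC(Q_m).
DWL = ½ × 14.5751 × 62.3815 = 454.6083.

DWL = 454.61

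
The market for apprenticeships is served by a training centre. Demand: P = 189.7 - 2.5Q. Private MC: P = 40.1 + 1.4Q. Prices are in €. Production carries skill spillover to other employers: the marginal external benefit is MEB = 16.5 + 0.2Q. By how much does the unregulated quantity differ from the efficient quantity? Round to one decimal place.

Market equilibrium (private): 40.1 + 1.4Q = 189.7 - 2.5Q → Q_m = 38.3590.
Social marginal cost = private MC − MEB = 23.6 + 1.2Q.
Set SMC = demand: 23.6 + 1.2Q = 189.7 - 2.5Q → Q* = 44.8919.
Gap = |38.3590 − 44.8919| = 6.5329.

6.5 units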